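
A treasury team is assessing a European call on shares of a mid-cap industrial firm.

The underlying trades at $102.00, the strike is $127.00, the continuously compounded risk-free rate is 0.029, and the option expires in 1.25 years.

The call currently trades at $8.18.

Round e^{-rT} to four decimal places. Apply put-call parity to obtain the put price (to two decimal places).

$28.66

e^(−rT) = e^(−0.029·1.25) = 0.9644
Put-call parity: C − P = S − K·e^(−rT) = 102 − 127·0.9644 = 102 − 122.4788 = -20.4788
P = C − (C − P) = 8.18 − (-20.4788) = 28.6588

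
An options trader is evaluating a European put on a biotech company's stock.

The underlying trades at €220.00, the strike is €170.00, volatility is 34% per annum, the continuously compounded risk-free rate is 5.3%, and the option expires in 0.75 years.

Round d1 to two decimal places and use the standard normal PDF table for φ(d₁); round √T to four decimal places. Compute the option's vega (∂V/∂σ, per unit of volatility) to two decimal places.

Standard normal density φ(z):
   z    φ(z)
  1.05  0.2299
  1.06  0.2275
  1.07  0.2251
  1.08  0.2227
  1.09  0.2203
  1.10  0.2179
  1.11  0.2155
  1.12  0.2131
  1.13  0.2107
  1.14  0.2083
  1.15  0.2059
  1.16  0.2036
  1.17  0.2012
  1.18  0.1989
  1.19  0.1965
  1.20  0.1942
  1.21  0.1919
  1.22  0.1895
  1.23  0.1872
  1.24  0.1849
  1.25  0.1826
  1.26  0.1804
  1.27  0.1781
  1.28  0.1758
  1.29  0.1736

σ√T = 0.34 × 0.8660 = 0.2944
d₁ = [ln(220/170) + (0.053 + 0.34²/2)·0.75] / 0.2944 = [0.2578 + 0.0831] / 0.2944 = 1.1579 → 1.16
√T = √0.75 = 0.8660
φ(d₁) = φ(1.16) = 0.2036
vega = S·φ(d₁)·√T = 220·0.2036·0.8660 = 38.7899

38.79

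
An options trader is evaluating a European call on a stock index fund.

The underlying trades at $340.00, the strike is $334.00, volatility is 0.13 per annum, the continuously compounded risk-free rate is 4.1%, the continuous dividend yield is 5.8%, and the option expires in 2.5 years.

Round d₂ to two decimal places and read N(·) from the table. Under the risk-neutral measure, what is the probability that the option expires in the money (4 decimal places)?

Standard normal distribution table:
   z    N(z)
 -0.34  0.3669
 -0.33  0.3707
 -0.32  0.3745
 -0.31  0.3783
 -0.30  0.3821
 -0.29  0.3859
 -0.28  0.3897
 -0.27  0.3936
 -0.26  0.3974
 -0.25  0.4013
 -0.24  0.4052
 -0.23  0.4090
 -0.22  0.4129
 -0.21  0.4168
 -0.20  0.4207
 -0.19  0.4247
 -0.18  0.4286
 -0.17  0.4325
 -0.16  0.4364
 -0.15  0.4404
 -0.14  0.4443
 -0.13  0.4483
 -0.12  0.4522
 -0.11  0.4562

0.4129

σ√T = 0.13 × 1.5811 = 0.2055
ln(S/K) + (r − q + σ²/2)T = ln(340/334) + (0.041 − 0.058 + 0.13²/2)·2.5 = 0.0178 − 0.0214 = -0.0036
d₁ = -0.0036 / 0.2055 = -0.0174 ≈ -0.02
d₂ = d₁ − σ√T = -0.0174 − 0.2055 = -0.2229 ≈ -0.22
Risk-neutral Pr[S_T > K] = N(d₂) = N(-0.22) = 0.4129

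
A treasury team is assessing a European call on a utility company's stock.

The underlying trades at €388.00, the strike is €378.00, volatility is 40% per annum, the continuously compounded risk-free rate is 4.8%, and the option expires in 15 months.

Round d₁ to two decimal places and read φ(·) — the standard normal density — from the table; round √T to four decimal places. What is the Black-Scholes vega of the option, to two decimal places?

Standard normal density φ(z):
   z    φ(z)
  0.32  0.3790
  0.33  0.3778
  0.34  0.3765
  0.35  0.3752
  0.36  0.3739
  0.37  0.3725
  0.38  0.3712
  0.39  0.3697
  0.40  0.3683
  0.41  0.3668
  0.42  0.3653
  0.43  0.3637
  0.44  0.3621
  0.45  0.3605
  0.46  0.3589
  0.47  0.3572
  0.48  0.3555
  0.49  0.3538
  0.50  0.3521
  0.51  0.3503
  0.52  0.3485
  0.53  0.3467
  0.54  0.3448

158.46

σ√T = 0.4·√1.25 = 0.4472
d₁ = [ln(388/378) + (0.048 + ½·0.4²)·1.25] / (σ√T) = (0.0261 + 0.1600) / 0.4472 = 0.4162 ≈ 0.42
√T = √1.25 = 1.1180
φ(d₁) = φ(0.42) = 0.3653
vega = S·φ(d₁)·√T = 388·0.3653·1.1180 = 158.4613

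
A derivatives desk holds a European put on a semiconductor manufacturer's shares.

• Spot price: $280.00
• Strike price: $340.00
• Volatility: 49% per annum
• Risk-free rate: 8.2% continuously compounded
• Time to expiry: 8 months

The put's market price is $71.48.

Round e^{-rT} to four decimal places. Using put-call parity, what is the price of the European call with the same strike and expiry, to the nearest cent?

$29.57

e^(−rT) = e^(−0.082·0.6667) = 0.9468
Put-call parity: C − P = S − K·e^(−rT) = 280 − 340·0.9468 = 280 − 321.9120 = -41.9120
C = P + (C − P) = 71.48 + (-41.9120) = 29.5680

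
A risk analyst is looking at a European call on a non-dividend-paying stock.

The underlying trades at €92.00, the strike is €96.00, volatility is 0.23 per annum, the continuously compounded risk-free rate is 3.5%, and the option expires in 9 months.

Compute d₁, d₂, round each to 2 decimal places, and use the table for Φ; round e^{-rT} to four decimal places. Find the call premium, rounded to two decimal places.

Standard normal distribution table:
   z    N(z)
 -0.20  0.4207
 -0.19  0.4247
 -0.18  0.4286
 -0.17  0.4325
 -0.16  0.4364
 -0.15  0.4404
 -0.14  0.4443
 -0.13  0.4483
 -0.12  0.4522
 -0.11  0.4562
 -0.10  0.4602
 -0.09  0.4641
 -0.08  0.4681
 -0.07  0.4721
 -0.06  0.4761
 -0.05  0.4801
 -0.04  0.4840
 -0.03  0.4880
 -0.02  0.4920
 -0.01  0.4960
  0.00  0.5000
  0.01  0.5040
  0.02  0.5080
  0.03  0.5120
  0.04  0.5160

σ√T = 0.23·√0.75 = 0.1992
ln(S/K) + (r + σ²/2)T = ln(92/96) + (0.035 + 0.23²/2)·0.75 = -0.0426 + 0.0461 = 0.0035
d₁ = 0.0035 / 0.1992 = 0.0177 ≈ 0.02
d₂ = d₁ − σ√T = 0.0177 − 0.1992 = -0.1815 ≈ -0.18
exp(−rT) = exp(−0.035·0.75) = 0.9741
N(d₁) = N(0.02) = 0.5080;  N(d₂) = N(-0.18) = 0.4286
C = 92·0.5080 − 96·0.9741·0.4286 = 46.7360 − 40.0799 = 6.6561

€6.66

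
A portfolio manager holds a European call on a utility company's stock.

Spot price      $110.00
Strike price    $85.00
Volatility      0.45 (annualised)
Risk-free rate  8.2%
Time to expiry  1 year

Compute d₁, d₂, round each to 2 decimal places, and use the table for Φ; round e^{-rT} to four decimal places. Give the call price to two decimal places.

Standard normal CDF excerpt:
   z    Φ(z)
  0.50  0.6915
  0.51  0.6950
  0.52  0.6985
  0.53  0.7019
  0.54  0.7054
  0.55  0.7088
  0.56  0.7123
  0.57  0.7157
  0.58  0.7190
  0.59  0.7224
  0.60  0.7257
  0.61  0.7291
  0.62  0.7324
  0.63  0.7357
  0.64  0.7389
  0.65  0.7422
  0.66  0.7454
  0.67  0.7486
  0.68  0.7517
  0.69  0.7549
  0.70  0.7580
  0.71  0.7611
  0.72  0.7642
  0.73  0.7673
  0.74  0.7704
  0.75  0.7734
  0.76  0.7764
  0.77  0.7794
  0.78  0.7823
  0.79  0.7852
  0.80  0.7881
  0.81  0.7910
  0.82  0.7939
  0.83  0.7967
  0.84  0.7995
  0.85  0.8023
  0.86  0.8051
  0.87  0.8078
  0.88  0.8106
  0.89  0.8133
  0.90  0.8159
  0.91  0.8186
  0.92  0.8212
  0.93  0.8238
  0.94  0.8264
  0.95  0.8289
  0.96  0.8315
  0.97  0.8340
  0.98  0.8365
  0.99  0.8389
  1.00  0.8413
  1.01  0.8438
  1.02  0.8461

$37.05

σ√T = 0.45 × 1.0000 = 0.4500
d₁ = [ln(110/85) + (0.082 + 0.45²/2)·1] / 0.4500 = [0.2578 + 0.1833] / 0.4500 = 0.9802 ≈ 0.98
d₂ = d₁ − σ√T = 0.9802 − 0.4500 = 0.5302 ≈ 0.53
e^(−rT) = e^(−0.082·1) = 0.9213
C = 110·N(0.98) − 85·0.9213·N(0.53) = 110·0.8365 − 85·0.9213·0.7019 = 92.0150 − 54.9661 = 37.0489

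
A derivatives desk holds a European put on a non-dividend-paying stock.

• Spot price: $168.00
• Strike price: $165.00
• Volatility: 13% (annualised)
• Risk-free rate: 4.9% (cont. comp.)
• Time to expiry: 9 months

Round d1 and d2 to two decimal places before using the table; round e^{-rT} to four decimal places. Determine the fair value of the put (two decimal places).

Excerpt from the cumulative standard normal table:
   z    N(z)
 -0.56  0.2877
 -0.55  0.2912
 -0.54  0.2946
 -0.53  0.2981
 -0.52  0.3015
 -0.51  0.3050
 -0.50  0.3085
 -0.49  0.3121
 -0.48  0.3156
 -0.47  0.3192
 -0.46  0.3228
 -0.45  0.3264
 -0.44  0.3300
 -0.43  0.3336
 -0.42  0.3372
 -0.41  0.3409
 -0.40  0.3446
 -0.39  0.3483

T = 0.75;  σ√T = 0.1126
d₁ = [ln(168/165) + (0.049 + 0.13²/2)·0.75] / 0.1126 = [0.0180 + 0.0431] / 0.1126 = 0.5428 ≈ 0.54
d₂ = d₁ − σ√T = 0.5428 − 0.1126 = 0.4302 ≈ 0.43
exp(−rT) = exp(−0.049·0.75) = 0.9639
N(−d₂) = N(-0.43) = 0.3336;  N(−d₁) = N(-0.54) = 0.2946
P = 165·0.9639·0.3336 − 168·0.2946 = 53.0569 − 49.4928 = 3.5641

$3.56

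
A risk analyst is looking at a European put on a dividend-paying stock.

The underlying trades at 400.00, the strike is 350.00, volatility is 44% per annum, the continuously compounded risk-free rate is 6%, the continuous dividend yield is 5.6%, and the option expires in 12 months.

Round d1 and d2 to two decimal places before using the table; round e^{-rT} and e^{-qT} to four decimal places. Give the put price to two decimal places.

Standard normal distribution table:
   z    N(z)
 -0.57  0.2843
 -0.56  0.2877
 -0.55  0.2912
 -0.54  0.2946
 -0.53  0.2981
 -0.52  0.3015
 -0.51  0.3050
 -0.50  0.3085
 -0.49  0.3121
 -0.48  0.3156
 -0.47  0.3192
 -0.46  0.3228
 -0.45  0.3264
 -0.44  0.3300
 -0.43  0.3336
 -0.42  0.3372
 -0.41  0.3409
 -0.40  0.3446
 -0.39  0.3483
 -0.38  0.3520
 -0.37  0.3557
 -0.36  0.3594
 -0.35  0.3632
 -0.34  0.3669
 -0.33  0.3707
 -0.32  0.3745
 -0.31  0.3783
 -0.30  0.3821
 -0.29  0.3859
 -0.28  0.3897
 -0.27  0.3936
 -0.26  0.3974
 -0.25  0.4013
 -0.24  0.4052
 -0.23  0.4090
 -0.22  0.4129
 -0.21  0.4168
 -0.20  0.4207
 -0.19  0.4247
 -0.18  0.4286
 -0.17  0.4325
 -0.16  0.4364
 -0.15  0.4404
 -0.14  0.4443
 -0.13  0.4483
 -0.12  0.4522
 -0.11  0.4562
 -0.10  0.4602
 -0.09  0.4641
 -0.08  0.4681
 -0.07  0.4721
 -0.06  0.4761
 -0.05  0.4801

40.24

σ√T = 0.44·√1 = 0.4400
d₁ = [ln(400/350) + (0.06 − 0.056 + 0.44²/2)·1] / 0.4400 = [0.1335 + 0.1008] / 0.4400 = 0.5326 → 0.53
d₂ = d₁ − σ√T = 0.5326 − 0.4400 = 0.0926 → 0.09
e^(−qT) = e^(−0.056·1) = 0.9455;  e^(−rT) = e^(−0.06·1) = 0.9418
N(−d₂) = N(-0.09) = 0.4641;  N(−d₁) = N(-0.53) = 0.2981
P = 350·0.9418·0.4641 − 400·0.9455·0.2981 = 152.9813 − 112.7414 = 40.2399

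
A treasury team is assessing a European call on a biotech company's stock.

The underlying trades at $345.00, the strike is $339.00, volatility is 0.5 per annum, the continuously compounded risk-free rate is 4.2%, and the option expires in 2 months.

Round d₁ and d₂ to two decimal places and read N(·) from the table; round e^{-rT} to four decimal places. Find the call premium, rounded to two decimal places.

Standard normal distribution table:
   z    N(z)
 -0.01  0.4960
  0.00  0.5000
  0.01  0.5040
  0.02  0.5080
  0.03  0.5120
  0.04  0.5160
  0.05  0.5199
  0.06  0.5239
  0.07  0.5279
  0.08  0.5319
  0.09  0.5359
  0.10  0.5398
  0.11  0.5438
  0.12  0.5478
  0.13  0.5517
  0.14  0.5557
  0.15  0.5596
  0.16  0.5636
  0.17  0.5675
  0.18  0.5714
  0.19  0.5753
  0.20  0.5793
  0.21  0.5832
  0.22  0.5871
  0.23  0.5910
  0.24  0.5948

$31.54

σ√T = 0.5·√0.1667 = 0.2041
d₁ = [ln(345/339) + (0.042 + ½·0.5²)·0.1667] / (σ√T) = (0.0175 + 0.0278) / 0.2041 = 0.2223 which rounds to 0.22
d₂ = 0.2223 − 0.2041 = 0.0182 which rounds to 0.02
e^(−rT) = e^(−0.042·0.1667) = 0.9930
N(d₁) = N(0.22) = 0.5871;  N(d₂) = N(0.02) = 0.5080
C = 345·0.5871 − 339·0.9930·0.5080 = 202.5495 − 171.0065 = 31.5430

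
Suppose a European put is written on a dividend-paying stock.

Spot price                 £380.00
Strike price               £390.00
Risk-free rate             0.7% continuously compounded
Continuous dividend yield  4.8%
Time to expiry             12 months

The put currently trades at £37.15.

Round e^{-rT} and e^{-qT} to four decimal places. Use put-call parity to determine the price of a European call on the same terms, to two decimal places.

exp(−qT) = exp(−0.048·1) = 0.9531;  exp(−rT) = exp(−0.007·1) = 0.9930
Put-call parity: C − P = S·e^(−qT) − K·e^(−rT) = 380·0.9531 − 390·0.9930 = 362.1780 − 387.2700 = -25.0920
C = P + (C − P) = 37.15 + (-25.0920) = 12.0580

£12.06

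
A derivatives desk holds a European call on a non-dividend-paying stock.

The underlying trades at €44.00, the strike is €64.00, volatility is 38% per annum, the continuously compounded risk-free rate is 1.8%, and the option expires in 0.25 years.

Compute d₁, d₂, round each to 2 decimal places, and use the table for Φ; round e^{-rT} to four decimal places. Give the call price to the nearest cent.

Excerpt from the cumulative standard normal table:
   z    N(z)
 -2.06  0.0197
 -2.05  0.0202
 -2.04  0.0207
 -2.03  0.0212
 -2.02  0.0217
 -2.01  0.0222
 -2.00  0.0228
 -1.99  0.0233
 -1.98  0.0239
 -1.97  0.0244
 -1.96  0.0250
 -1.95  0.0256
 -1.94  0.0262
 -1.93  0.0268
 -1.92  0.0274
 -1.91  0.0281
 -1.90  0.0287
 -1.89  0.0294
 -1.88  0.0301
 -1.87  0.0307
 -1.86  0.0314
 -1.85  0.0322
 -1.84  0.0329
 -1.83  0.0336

σ√T = 0.38·√0.25 = 0.1900
ln(S/K) + (r + σ²/2)T = ln(44/64) + (0.018 + 0.38²/2)·0.25 = -0.3747 + 0.0226 = -0.3521
d₁ = -0.3521 / 0.1900 = -1.8534 ⇒ -1.85
d₂ = d₁ − σ√T = -1.8534 − 0.1900 = -2.0434 ⇒ -2.04
exp(−rT) = exp(−0.018·0.25) = 0.9955
C = 44·N(-1.85) − 64·0.9955·N(-2.04) = 44·0.0322 − 64·0.9955·0.0207 = 1.4168 − 1.3188 = 0.0980

€0.10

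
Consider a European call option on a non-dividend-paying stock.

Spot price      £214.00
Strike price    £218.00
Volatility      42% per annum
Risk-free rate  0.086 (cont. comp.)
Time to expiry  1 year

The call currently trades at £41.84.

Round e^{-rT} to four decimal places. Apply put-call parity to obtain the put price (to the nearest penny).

exp(−rT) = exp(−0.086·1) = 0.9176
Put-call parity: C − P = S − K·e^(−rT) = 214 − 218·0.9176 = 214 − 200.0368 = 13.9632
P = C − (C − P) = 41.84 − (13.9632) = 27.8768

£27.88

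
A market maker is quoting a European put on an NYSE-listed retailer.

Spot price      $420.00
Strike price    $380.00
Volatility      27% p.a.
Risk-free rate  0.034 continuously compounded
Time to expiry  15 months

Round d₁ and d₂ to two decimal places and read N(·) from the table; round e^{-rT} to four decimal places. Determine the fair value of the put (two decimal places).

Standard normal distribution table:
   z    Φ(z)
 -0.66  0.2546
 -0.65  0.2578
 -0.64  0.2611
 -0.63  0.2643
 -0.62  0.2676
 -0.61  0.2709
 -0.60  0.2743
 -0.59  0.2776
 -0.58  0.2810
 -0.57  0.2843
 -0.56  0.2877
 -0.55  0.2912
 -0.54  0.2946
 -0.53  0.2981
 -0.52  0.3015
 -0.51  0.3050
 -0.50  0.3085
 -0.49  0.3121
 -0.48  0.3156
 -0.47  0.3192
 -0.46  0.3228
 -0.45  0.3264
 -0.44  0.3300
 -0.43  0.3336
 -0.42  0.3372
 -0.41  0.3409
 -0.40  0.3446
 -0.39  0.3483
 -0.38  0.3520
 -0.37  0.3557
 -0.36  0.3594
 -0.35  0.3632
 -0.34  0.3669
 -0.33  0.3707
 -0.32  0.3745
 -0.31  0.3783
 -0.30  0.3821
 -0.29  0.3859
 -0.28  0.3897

$24.00

T = 1.25;  σ√T = 0.3019
d₁ = [ln(420/380) + (0.034 + ½·0.27²)·1.25] / (σ√T) = (0.1001 + 0.0881) / 0.3019 = 0.6233 which rounds to 0.62
d₂ = 0.6233 − 0.3019 = 0.3214 which rounds to 0.32
exp(−rT) = exp(−0.034·1.25) = 0.9584
N(−d₂) = N(-0.32) = 0.3745;  N(−d₁) = N(-0.62) = 0.2676
P = 380·0.9584·0.3745 − 420·0.2676 = 136.3899 − 112.3920 = 23.9979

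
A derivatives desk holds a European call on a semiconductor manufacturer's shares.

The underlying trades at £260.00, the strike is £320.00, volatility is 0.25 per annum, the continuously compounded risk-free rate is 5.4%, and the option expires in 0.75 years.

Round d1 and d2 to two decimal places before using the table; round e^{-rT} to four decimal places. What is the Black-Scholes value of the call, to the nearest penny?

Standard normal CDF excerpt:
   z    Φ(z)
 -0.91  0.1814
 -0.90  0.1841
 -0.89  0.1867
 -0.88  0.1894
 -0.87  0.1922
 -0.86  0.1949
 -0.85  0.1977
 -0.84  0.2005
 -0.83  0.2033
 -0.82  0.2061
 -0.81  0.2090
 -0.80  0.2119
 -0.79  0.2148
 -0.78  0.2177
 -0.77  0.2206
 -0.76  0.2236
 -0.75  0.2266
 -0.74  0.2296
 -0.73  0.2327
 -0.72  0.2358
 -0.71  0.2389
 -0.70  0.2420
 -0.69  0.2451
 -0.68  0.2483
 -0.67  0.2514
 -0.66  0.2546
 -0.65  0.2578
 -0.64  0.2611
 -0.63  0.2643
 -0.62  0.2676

£7.99

T = 0.75;  σ√T = 0.2165
d₁ = [ln(260/320) + (0.054 + 0.25²/2)·0.75] / 0.2165 = [-0.2076 + 0.0639] / 0.2165 = -0.6637 ⇒ -0.66
d₂ = d₁ − σ√T = -0.6637 − 0.2165 = -0.8802 ⇒ -0.88
exp(−rT) = exp(−0.054·0.75) = 0.9603
C = 260·N(-0.66) − 320·0.9603·N(-0.88) = 260·0.2546 − 320·0.9603·0.1894 = 66.1960 − 58.2019 = 7.9941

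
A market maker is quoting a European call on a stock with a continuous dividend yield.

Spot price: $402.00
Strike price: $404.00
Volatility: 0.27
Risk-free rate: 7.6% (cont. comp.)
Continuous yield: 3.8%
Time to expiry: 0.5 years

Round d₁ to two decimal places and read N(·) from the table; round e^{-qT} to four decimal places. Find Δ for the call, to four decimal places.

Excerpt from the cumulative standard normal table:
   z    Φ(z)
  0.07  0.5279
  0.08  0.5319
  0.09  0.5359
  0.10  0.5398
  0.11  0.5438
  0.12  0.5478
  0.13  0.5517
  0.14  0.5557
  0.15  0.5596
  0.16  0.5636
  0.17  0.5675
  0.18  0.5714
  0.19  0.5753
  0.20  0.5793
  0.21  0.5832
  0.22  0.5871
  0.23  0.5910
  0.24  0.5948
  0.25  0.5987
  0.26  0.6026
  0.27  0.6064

0.5568

T = 0.5;  σ√T = 0.1909
d₁ = [ln(402/404) + (0.076 − 0.038 + 0.27²/2)·0.5] / 0.1909 = [-0.0050 + 0.0372] / 0.1909 = 0.1690 ≈ 0.17
N(d₁) = N(0.17) = 0.5675
Δ_call = exp(−qT)·N(d₁) = 0.9812·0.5675 = 0.5568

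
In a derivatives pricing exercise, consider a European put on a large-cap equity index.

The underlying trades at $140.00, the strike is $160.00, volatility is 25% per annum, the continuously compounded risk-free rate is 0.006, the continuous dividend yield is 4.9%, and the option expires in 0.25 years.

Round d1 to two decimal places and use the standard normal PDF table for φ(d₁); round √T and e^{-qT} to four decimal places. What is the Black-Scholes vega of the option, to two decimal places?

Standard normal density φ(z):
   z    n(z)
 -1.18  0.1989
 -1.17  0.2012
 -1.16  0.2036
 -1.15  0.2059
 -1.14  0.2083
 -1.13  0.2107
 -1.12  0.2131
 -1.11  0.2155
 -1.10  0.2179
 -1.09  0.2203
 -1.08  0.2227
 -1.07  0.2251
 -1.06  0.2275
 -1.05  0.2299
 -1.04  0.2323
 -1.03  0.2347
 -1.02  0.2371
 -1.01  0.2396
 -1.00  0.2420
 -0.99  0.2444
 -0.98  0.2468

15.23

σ√T = 0.25 × 0.5000 = 0.1250
ln(S/K) + (r − q + σ²/2)T = ln(140/160) + (0.006 − 0.049 + 0.25²/2)·0.25 = -0.1335 − 0.0029 = -0.1365
d₁ = -0.1365 / 0.1250 = -1.0918 → -1.09
√T = √0.25 = 0.5000
φ(d₁) = φ(-1.09) = 0.2203
exp(−qT) = exp(−0.049·0.25) = 0.9878
vega = S·exp(−qT)·φ(d₁)·√T = 140·0.9878·0.2203·0.5000 = 15.2329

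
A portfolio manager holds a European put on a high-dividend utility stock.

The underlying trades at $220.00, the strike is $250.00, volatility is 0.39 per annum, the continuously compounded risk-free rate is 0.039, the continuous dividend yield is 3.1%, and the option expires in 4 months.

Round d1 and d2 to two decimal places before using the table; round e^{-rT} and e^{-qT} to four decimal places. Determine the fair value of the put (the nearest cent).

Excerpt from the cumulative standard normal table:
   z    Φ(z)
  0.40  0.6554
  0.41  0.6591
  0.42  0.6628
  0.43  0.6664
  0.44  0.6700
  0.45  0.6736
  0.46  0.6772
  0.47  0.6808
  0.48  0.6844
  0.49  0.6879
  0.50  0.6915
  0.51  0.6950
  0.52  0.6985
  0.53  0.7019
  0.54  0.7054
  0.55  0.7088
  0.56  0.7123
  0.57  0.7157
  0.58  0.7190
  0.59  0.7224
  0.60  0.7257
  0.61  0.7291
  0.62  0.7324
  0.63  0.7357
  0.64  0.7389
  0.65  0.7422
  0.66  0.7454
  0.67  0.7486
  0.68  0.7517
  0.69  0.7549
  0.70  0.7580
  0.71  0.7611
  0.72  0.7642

σ√T = 0.39·√0.3333 = 0.2252
d₁ = [ln(220/250) + (0.039 − 0.031 + ½·0.39²)·0.3333] / (σ√T) = (-0.1278 + 0.0280) / 0.2252 = -0.4433 → -0.44
d₂ = -0.4433 − 0.2252 = -0.6685 → -0.67
exp(−qT) = exp(−0.031·0.3333) = 0.9897;  exp(−rT) = exp(−0.039·0.3333) = 0.9871
P = 250·0.9871·N(0.67) − 220·0.9897·N(0.44) = 250·0.9871·0.7486 − 220·0.9897·0.6700 = 184.7358 − 145.8818 = 38.8540

$38.85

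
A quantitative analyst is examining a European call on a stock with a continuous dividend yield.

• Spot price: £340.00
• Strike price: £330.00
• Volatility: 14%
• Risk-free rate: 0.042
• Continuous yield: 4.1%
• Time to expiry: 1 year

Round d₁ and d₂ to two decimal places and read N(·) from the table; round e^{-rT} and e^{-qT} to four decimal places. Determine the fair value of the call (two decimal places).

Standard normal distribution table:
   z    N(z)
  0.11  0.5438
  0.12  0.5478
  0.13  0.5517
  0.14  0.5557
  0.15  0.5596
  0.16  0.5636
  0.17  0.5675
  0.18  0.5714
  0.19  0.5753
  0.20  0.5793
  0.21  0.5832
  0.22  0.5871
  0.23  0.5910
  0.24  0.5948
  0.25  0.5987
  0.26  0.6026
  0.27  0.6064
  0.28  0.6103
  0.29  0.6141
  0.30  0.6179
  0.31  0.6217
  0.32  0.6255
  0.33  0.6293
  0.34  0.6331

£23.32

σ√T = 0.14 × 1.0000 = 0.1400
d₁ = [ln(340/330) + (0.042 − 0.041 + 0.14²/2)·1] / 0.1400 = [0.0299 + 0.0108] / 0.1400 = 0.2904 → 0.29
d₂ = d₁ − σ√T = 0.2904 − 0.1400 = 0.1504 → 0.15
e^(−qT) = e^(−0.041·1) = 0.9598;  e^(−rT) = e^(−0.042·1) = 0.9589
C = 340·0.9598·N(0.29) − 330·0.9589·N(0.15) = 340·0.9598·0.6141 − 330·0.9589·0.5596 = 200.4005 − 177.0781 = 23.3223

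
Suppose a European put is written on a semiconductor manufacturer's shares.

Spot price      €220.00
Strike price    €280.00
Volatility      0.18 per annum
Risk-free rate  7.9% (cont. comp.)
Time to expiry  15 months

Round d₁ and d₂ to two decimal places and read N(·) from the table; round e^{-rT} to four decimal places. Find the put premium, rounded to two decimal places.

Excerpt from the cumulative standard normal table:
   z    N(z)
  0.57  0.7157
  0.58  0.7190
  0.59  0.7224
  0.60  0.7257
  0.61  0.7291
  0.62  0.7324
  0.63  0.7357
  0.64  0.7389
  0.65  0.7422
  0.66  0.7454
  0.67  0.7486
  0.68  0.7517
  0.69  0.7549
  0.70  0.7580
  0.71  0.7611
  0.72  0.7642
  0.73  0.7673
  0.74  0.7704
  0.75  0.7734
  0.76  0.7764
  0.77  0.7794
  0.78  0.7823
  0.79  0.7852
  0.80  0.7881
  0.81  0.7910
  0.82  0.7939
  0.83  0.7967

€40.26

σ√T = 0.18 × 1.1180 = 0.2012
d₁ = [ln(220/280) + (0.079 + 0.18²/2)·1.25] / 0.2012 = [-0.2412 + 0.1190] / 0.2012 = -0.6070 → -0.61
d₂ = d₁ − σ√T = -0.6070 − 0.2012 = -0.8083 → -0.81
exp(−rT) = exp(−0.079·1.25) = 0.9060
P = 280·0.9060·N(0.81) − 220·N(0.61) = 280·0.9060·0.7910 − 220·0.7291 = 200.6609 − 160.4020 = 40.2589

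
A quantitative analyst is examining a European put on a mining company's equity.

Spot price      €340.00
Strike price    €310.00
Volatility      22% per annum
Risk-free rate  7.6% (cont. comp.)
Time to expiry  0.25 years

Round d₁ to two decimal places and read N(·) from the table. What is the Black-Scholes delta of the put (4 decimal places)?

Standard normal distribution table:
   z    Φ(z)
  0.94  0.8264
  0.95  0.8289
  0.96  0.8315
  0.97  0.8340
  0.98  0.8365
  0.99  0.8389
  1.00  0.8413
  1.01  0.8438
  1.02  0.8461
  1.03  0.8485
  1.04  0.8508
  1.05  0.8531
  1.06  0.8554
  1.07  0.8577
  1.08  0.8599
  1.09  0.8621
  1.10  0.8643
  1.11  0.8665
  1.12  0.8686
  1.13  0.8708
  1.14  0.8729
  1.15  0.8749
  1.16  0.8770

σ√T = 0.22·√0.25 = 0.1100
d₁ = [ln(340/310) + (0.076 + 0.22²/2)·0.25] / 0.1100 = [0.0924 + 0.0250] / 0.1100 = 1.0675 which rounds to 1.07
N(d₁) = N(1.07) = 0.8577
Δ_put = N(d₁) − 1 = 0.8577 − 1 = -0.1423

-0.1423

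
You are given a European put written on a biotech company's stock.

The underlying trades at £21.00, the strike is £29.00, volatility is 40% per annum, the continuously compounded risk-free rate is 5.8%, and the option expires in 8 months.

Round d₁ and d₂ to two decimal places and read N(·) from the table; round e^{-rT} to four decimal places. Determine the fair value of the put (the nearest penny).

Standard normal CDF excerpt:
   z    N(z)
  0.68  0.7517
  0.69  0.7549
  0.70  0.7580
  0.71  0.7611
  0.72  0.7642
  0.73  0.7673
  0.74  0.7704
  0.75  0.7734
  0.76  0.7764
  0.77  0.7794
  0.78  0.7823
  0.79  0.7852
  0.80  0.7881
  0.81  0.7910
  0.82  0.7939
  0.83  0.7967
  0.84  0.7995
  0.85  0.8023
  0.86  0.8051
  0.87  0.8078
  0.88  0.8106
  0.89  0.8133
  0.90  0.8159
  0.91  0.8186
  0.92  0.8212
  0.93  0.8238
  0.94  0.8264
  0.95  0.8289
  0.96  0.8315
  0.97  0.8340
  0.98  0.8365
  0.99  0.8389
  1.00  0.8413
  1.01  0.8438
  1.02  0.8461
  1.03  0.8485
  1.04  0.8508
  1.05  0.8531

σ√T = 0.4 × 0.8165 = 0.3266
ln(S/K) + (r + σ²/2)T = ln(21/29) + (0.058 + 0.4²/2)·0.6667 = -0.3228 + 0.0920 = -0.2308
d₁ = -0.2308 / 0.3266 = -0.7066 ⇒ -0.71
d₂ = d₁ − σ√T = -0.7066 − 0.3266 = -1.0332 ⇒ -1.03
exp(−rT) = exp(−0.058·0.6667) = 0.9621
N(−d₂) = N(1.03) = 0.8485;  N(−d₁) = N(0.71) = 0.7611
P = 29·0.9621·0.8485 − 21·0.7611 = 23.6739 − 15.9831 = 7.6908

£7.69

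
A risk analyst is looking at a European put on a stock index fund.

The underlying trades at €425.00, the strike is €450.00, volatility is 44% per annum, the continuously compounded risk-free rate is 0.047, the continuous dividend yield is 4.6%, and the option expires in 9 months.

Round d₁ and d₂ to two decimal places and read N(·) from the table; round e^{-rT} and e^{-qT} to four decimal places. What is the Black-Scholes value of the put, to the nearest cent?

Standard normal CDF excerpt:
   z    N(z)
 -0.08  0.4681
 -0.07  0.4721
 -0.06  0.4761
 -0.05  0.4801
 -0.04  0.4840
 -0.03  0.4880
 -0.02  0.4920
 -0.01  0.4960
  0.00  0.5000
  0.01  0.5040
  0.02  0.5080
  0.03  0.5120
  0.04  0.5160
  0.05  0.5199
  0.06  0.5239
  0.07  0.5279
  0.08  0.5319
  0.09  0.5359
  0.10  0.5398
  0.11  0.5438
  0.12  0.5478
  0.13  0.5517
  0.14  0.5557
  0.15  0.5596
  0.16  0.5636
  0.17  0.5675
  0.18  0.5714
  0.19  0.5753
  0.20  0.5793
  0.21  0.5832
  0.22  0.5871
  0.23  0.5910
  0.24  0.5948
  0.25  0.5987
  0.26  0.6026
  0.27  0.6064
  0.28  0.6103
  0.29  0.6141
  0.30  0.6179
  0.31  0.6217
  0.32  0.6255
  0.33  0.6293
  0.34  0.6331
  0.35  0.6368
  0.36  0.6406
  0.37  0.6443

σ√T = 0.44·√0.75 = 0.3811
ln(S/K) + (r − q + σ²/2)T = ln(425/450) + (0.047 − 0.046 + 0.44²/2)·0.75 = -0.0572 + 0.0733 = 0.0162
d₁ = 0.0162 / 0.3811 = 0.0425 which rounds to 0.04
d₂ = d₁ − σ√T = 0.0425 − 0.3811 = -0.3386 which rounds to -0.34
e^(−qT) = e^(−0.046·0.75) = 0.9661;  e^(−rT) = e^(−0.047·0.75) = 0.9654
P = 450·0.9654·N(0.34) − 425·0.9661·N(-0.04) = 450·0.9654·0.6331 − 425·0.9661·0.4840 = 275.0376 − 198.7268 = 76.3109

€76.31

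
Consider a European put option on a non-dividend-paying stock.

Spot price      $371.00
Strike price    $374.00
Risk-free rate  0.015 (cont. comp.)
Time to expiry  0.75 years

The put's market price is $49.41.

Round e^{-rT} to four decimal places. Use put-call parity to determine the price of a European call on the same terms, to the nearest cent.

e^(−rT) = e^(−0.015·0.75) = 0.9888
Put-call parity: C − P = S − K·e^(−rT) = 371 − 374·0.9888 = 371 − 369.8112 = 1.1888
C = P + (C − P) = 49.41 + (1.1888) = 50.5988

$50.60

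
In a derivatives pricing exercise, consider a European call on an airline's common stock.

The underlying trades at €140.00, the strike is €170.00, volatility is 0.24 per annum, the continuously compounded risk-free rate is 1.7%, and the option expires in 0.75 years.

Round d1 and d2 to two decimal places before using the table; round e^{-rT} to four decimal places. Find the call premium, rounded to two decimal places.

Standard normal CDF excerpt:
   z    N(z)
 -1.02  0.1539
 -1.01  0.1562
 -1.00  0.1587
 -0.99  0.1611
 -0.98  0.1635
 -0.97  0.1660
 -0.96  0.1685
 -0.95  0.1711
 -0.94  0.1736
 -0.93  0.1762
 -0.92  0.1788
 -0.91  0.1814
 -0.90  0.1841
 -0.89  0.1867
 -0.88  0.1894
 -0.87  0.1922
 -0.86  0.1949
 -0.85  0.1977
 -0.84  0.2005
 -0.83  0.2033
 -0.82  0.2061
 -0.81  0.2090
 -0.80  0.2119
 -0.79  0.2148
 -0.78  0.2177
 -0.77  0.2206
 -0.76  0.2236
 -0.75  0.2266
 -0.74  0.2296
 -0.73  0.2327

σ√T = 0.24 × 0.8660 = 0.2078
d₁ = [ln(140/170) + (0.017 + ½·0.24²)·0.75] / (σ√T) = (-0.1942 + 0.0343) / 0.2078 = -0.7689 which rounds to -0.77
d₂ = -0.7689 − 0.2078 = -0.9767 which rounds to -0.98
e^(−rT) = e^(−0.017·0.75) = 0.9873
C = 140·N(-0.77) − 170·0.9873·N(-0.98) = 140·0.2206 − 170·0.9873·0.1635 = 30.8840 − 27.4420 = 3.4420

€3.44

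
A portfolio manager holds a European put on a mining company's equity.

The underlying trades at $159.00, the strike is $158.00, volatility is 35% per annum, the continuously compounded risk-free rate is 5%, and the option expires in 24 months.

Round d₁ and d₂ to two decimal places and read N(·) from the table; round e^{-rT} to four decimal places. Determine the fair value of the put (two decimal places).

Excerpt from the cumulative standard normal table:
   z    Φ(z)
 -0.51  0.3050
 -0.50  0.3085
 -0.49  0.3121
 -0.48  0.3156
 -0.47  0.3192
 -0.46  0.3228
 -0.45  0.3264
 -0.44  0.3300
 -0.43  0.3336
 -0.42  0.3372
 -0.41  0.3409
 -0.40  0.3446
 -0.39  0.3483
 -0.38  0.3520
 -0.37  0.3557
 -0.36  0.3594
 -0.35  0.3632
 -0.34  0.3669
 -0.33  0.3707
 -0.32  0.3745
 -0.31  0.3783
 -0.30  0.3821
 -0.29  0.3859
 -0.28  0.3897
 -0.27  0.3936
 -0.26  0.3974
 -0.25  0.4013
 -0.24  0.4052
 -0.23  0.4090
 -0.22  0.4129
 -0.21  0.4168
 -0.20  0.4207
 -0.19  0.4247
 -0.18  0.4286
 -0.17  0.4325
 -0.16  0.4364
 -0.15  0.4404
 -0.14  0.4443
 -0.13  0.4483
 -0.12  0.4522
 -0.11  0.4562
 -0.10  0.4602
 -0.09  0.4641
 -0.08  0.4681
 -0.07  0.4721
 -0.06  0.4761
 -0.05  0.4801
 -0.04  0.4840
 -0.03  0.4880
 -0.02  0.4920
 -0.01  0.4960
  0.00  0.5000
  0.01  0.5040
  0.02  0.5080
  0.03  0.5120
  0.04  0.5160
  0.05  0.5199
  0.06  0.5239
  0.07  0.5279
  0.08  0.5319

T = 2;  σ√T = 0.4950
d₁ = [ln(159/158) + (0.05 + 0.35²/2)·2] / 0.4950 = [0.0063 + 0.2225] / 0.4950 = 0.4623 which rounds to 0.46
d₂ = d₁ − σ√T = 0.4623 − 0.4950 = -0.0327 which rounds to -0.03
e^(−rT) = e^(−0.05·2) = 0.9048
P = 158·0.9048·N(0.03) − 159·N(-0.46) = 158·0.9048·0.5120 − 159·0.3228 = 73.1947 − 51.3252 = 21.8695

$21.87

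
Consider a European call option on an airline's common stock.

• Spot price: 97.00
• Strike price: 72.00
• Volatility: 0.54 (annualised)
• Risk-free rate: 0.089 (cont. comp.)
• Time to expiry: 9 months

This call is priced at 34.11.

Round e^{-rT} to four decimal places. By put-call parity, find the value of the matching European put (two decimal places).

4.46

exp(−rT) = exp(−0.089·0.75) = 0.9354
Put-call parity: C − P = S − K·e^(−rT) = 97 − 72·0.9354 = 97 − 67.3488 = 29.6512
P = C − (C − P) = 34.11 − (29.6512) = 4.4588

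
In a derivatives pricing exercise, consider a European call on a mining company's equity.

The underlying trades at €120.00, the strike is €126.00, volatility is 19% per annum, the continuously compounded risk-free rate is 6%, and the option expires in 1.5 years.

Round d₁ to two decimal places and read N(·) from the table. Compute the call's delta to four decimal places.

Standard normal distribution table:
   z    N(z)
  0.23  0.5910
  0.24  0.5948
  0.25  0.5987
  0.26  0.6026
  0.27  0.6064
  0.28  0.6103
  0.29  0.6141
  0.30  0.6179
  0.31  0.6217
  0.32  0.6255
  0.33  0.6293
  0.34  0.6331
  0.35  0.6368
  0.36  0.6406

0.6141

σ√T = 0.19 × 1.2247 = 0.2327
d₁ = [ln(120/126) + (0.06 + 0.19²/2)·1.5] / 0.2327 = [-0.0488 + 0.1171] / 0.2327 = 0.2934 which rounds to 0.29
N(d₁) = N(0.29) = 0.6141
Δ_call = N(d₁) = 0.6141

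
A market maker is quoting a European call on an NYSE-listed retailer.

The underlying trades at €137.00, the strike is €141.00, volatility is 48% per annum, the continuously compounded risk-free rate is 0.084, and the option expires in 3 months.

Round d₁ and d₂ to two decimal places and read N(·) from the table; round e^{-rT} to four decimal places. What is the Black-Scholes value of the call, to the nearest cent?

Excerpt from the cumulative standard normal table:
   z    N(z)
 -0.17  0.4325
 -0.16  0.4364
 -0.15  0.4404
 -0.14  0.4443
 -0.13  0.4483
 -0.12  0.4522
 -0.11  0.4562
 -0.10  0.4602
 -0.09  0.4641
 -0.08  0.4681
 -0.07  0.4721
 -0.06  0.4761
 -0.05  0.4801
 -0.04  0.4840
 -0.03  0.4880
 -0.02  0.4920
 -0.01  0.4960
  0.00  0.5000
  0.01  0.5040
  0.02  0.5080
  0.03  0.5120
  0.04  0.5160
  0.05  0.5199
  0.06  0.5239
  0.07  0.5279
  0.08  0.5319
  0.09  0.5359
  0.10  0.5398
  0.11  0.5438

€12.61

σ√T = 0.48 × 0.5000 = 0.2400
d₁ = [ln(137/141) + (0.084 + 0.48²/2)·0.25] / 0.2400 = [-0.0288 + 0.0498] / 0.2400 = 0.0876 ⇒ 0.09
d₂ = d₁ − σ√T = 0.0876 − 0.2400 = -0.1524 ⇒ -0.15
exp(−rT) = exp(−0.084·0.25) = 0.9792
C = 137·N(0.09) − 141·0.9792·N(-0.15) = 137·0.5359 − 141·0.9792·0.4404 = 73.4183 − 60.8048 = 12.6135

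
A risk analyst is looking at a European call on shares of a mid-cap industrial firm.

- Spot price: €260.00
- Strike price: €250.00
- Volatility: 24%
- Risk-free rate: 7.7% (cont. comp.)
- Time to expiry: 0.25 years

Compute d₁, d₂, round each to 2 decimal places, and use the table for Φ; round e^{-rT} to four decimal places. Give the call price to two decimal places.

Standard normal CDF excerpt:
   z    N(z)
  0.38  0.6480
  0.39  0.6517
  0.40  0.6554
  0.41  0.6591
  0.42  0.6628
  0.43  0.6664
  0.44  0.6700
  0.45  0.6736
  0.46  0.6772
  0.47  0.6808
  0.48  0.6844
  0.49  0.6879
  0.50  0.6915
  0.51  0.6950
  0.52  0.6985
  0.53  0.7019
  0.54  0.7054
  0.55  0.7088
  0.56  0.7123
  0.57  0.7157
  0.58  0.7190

σ√T = 0.24 × 0.5000 = 0.1200
d₁ = [ln(260/250) + (0.077 + 0.24²/2)·0.25] / 0.1200 = [0.0392 + 0.0265] / 0.1200 = 0.5473 → 0.55
d₂ = d₁ − σ√T = 0.5473 − 0.1200 = 0.4273 → 0.43
exp(−rT) = exp(−0.077·0.25) = 0.9809
N(d₁) = N(0.55) = 0.7088;  N(d₂) = N(0.43) = 0.6664
C = 260·0.7088 − 250·0.9809·0.6664 = 184.2880 − 163.4179 = 20.8701

€20.87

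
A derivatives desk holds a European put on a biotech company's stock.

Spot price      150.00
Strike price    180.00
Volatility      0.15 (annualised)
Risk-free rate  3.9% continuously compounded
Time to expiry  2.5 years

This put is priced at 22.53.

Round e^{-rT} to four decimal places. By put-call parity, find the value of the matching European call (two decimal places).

exp(−rT) = exp(−0.039·2.5) = 0.9071
Put-call parity: C − P = S − K·e^(−rT) = 150 − 180·0.9071 = 150 − 163.2780 = -13.2780
C = P + (C − P) = 22.53 + (-13.2780) = 9.2520

9.25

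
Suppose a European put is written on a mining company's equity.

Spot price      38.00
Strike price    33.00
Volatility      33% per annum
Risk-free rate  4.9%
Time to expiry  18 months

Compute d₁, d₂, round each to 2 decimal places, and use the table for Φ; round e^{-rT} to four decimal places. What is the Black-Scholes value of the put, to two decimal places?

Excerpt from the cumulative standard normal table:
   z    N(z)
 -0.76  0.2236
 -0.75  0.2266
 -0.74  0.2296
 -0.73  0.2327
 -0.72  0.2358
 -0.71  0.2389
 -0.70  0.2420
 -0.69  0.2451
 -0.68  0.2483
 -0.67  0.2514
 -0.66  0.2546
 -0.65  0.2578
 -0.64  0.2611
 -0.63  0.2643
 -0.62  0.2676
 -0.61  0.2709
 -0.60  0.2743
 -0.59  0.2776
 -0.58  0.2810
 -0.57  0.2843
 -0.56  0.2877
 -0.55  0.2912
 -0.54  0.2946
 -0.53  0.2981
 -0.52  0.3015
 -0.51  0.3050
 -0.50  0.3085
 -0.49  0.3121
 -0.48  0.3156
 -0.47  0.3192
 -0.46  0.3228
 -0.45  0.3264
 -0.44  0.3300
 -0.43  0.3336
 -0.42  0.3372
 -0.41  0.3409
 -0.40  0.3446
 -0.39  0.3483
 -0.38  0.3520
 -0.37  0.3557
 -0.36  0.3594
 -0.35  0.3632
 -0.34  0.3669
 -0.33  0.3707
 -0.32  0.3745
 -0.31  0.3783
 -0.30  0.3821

2.52

σ√T = 0.33 × 1.2247 = 0.4042
d₁ = [ln(38/33) + (0.049 + 0.33²/2)·1.5] / 0.4042 = [0.1411 + 0.1552] / 0.4042 = 0.7330 ≈ 0.73
d₂ = d₁ − σ√T = 0.7330 − 0.4042 = 0.3288 ≈ 0.33
e^(−rT) = e^(−0.049·1.5) = 0.9291
N(−d₂) = N(-0.33) = 0.3707;  N(−d₁) = N(-0.73) = 0.2327
P = 33·0.9291·0.3707 − 38·0.2327 = 11.3658 − 8.8426 = 2.5232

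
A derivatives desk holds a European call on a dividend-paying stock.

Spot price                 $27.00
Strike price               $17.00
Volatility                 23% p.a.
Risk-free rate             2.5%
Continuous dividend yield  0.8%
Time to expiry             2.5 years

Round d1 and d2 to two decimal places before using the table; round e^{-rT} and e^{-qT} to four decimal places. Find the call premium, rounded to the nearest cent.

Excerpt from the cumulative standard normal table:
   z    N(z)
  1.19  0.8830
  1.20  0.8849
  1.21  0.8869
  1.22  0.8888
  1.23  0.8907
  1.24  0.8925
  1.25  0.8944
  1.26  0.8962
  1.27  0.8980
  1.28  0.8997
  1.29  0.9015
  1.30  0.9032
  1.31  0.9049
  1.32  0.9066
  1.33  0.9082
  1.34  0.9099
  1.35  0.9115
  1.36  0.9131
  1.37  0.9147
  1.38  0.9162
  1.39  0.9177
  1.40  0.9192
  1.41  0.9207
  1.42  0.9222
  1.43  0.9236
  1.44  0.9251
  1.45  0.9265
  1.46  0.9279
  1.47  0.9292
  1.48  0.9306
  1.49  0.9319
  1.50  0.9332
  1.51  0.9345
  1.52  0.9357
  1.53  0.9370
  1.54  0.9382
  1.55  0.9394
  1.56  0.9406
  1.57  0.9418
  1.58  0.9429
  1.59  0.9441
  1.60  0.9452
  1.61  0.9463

$10.76

σ√T = 0.23·√2.5 = 0.3637
d₁ = [ln(27/17) + (0.025 − 0.008 + 0.23²/2)·2.5] / 0.3637 = [0.4626 + 0.1086] / 0.3637 = 1.5708 → 1.57
d₂ = d₁ − σ√T = 1.5708 − 0.3637 = 1.2072 → 1.21
exp(−qT) = exp(−0.008·2.5) = 0.9802;  exp(−rT) = exp(−0.025·2.5) = 0.9394
N(d₁) = N(1.57) = 0.9418;  N(d₂) = N(1.21) = 0.8869
C = 27·0.9802·0.9418 − 17·0.9394·0.8869 = 24.9251 − 14.1636 = 10.7615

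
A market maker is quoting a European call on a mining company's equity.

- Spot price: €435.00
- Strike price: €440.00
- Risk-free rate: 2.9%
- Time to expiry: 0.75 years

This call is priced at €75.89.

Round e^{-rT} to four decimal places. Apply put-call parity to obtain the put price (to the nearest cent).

exp(−rT) = exp(−0.029·0.75) = 0.9785
Put-call parity: C − P = S − K·e^(−rT) = 435 − 440·0.9785 = 435 − 430.5400 = 4.4600
P = C − (C − P) = 75.89 − (4.4600) = 71.4300

€71.43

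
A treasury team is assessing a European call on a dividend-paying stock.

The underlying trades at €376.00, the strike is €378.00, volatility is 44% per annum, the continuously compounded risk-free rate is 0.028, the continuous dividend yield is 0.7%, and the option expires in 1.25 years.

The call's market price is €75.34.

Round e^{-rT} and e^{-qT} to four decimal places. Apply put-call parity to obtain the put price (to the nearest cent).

€67.61

e^(−qT) = e^(−0.007·1.25) = 0.9913;  e^(−rT) = e^(−0.028·1.25) = 0.9656
Put-call parity: C − P = S·e^(−qT) − K·e^(−rT) = 376·0.9913 − 378·0.9656 = 372.7288 − 364.9968 = 7.7320
P = C − (C − P) = 75.34 − (7.7320) = 67.6080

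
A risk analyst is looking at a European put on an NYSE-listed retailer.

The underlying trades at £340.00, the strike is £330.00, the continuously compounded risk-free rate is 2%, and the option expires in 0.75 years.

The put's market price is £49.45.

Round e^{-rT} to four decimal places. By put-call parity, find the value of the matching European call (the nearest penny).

£64.37

e^(−rT) = e^(−0.02·0.75) = 0.9851
Put-call parity: C − P = S − K·e^(−rT) = 340 − 330·0.9851 = 340 − 325.0830 = 14.9170
C = P + (C − P) = 49.45 + (14.9170) = 64.3670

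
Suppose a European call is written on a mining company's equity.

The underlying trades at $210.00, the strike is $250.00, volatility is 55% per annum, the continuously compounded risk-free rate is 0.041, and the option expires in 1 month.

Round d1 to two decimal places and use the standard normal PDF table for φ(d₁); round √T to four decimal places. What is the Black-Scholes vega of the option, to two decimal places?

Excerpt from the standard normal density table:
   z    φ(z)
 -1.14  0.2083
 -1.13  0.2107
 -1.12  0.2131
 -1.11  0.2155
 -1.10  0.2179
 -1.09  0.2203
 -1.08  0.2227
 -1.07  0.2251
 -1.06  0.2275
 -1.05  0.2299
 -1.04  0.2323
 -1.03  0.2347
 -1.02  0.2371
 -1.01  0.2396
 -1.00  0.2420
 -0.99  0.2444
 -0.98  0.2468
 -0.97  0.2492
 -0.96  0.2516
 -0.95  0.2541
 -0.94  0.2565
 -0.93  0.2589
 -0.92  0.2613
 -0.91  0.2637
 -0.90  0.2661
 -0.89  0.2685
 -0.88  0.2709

14.67

σ√T = 0.55 × 0.2887 = 0.1588
d₁ = [ln(210/250) + (0.041 + ½·0.55²)·0.08333] / (σ√T) = (-0.1744 + 0.0160) / 0.1588 = -0.9972 → -1.00
√T = √0.08333 = 0.2887
φ(d₁) = φ(-1.00) = 0.2420
vega = S·φ(d₁)·√T = 210·0.2420·0.2887 = 14.6717
(Vega is the same for a European call and put with the same parameters.)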